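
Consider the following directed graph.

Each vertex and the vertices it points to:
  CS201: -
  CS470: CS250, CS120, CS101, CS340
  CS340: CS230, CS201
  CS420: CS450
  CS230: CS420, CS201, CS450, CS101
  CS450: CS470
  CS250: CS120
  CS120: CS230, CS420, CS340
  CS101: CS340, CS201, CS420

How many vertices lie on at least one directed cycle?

8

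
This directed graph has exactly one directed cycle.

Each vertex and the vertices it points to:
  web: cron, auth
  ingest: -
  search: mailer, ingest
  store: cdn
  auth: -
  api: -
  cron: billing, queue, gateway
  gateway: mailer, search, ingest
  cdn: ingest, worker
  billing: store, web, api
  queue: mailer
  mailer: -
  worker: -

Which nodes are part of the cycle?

web, cron, billing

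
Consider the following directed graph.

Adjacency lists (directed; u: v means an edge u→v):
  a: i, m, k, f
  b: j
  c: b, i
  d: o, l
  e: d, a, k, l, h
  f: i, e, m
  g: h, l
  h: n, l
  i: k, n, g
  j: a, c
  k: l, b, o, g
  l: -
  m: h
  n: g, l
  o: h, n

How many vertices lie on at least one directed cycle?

11

A vertex is on a directed cycle iff it belongs to a strongly connected component of size ≥ 2 (or has a self-loop).
The vertices on cycles are {a, b, c, e, f, g, h, i, j, k, n} — 11 in total.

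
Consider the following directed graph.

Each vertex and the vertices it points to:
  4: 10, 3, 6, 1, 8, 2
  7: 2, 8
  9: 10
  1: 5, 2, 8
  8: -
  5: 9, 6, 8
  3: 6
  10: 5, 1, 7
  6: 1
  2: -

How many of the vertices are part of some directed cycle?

5

A vertex is on a directed cycle iff it belongs to a strongly connected component of size ≥ 2 (or has a self-loop).
The vertices on cycles are {1, 5, 6, 9, 10} — 5 in total.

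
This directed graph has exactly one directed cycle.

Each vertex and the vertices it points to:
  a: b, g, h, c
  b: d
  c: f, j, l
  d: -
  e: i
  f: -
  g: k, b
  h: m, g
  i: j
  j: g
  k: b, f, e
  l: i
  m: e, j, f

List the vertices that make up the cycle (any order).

e, g, i, j, k

DFS with gray/black marking from g:
g gray
  k gray
    b gray
      d gray
      d black
    b black
    f gray
    f black
    e gray
      i gray
        j gray
          j→g: g is gray → back edge
Back edge closes the cycle g → k → e → i → j → g; its vertices are {e, g, i, j, k}.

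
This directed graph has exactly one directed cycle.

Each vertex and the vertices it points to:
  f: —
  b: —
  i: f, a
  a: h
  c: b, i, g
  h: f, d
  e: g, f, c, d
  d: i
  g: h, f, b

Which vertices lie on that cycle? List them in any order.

a, d, h, i

DFS with gray/black marking from d:
d gray
  i gray
    f gray
    f black
    a gray
      h gray
        h→f: f black — skip
        h→d: d is gray → back edge
Back edge closes the cycle d → i → a → h → d; its vertices are {a, d, h, i}.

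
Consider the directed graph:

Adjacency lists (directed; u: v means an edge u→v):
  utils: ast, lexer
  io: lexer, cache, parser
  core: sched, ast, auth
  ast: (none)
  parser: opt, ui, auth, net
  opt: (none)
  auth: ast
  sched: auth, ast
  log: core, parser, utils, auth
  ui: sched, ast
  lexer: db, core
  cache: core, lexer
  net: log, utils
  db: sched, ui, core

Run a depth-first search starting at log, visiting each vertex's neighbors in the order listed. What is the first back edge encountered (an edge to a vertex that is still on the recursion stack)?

DFS from log (visiting each vertex's neighbors in the order listed); mark gray on enter, black on exit:
log gray
  core gray
    sched gray
      auth gray
        ast gray
        ast black
      auth black
      sched→ast: ast black — skip
    sched black
    core→ast: ast black — skip
    core→auth: auth black — skip
  core black
  parser gray
    opt gray
    opt black
    ui gray
      ui→sched: sched black — skip
      ui→ast: ast black — skip
    ui black
    parser→auth: auth black — skip
    net gray
      net→log: log is gray → back edge
First back edge: net → log.

net→log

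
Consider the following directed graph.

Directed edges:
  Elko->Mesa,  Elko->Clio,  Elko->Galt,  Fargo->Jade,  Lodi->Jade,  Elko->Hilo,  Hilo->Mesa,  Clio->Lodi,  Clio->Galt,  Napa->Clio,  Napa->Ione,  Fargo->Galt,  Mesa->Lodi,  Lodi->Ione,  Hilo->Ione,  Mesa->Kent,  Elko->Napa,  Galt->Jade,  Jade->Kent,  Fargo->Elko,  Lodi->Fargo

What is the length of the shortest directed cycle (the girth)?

4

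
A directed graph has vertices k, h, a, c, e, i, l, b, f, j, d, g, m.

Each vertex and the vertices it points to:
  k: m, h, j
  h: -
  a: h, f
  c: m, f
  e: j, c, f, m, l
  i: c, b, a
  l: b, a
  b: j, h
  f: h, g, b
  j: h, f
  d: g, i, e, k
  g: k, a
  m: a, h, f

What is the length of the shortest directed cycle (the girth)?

3

For each vertex v, BFS finds the shortest path from v back to v.
The shortest such closed walk is g → a → f → g, length 3.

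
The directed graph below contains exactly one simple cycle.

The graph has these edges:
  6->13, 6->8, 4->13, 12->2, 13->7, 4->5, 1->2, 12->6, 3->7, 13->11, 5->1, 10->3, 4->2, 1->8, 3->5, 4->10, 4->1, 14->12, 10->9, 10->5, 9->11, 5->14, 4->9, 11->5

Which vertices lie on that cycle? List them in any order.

DFS with gray/black marking from 13:
13 gray
  11 gray
    5 gray
      14 gray
        12 gray
          6 gray
            6→13: 13 is gray → back edge
Back edge closes the cycle 13 → 11 → 5 → 14 → 12 → 6 → 13; its vertices are {5, 6, 11, 12, 13, 14}.

5, 6, 11, 12, 13, 14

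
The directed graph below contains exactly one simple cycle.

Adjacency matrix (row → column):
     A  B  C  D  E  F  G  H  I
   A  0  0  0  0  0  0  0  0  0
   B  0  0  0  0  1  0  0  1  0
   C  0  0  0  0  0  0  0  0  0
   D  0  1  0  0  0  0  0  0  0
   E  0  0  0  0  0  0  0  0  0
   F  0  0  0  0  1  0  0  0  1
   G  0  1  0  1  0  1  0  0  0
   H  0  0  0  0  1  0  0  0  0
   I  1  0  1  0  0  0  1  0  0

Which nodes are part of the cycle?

F, G, I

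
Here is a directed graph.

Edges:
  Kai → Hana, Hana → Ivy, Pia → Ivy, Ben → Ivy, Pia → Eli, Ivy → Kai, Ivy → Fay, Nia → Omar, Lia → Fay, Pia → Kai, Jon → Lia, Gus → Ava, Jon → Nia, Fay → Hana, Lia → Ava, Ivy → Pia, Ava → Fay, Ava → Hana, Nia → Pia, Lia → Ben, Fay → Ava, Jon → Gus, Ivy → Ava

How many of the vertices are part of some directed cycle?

6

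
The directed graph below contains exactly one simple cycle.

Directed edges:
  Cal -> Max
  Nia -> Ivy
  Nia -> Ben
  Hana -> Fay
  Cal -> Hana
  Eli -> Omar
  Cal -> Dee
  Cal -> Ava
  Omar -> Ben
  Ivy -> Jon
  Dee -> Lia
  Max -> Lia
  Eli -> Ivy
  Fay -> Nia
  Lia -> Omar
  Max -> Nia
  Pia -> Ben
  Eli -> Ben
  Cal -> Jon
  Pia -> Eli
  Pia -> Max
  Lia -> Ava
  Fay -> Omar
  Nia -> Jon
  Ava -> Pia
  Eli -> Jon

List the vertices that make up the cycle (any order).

DFS with gray/black marking from Ava:
Ava gray
  Pia gray
    Ben gray
    Ben black
    Eli gray
      Eli→Ben: Ben black — skip
      Jon gray
      Jon black
      Omar gray
        Omar→Ben: Ben black — skip
      Omar black
      Ivy gray
        Ivy→Jon: Jon black — skip
      Ivy black
    Eli black
    Max gray
      Lia gray
        Lia→Ava: Ava is gray → back edge
Back edge closes the cycle Ava → Pia → Max → Lia → Ava; its vertices are {Ava, Lia, Max, Pia}.

Ava, Lia, Max, Pia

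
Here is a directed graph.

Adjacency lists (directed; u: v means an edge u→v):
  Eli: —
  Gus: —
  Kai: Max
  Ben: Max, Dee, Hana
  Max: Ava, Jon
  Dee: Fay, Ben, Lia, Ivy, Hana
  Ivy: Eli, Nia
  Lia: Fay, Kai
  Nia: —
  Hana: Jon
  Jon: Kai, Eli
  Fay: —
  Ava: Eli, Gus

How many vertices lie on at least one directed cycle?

A vertex is on a directed cycle iff it belongs to a strongly connected component of size ≥ 2 (or has a self-loop).
The vertices on cycles are {Ben, Dee, Jon, Kai, Max} — 5 in total.

5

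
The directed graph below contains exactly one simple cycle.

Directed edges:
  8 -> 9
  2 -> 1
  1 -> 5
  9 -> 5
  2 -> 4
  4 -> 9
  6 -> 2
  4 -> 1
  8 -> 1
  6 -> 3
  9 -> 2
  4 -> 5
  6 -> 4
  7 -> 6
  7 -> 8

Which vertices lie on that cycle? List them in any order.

DFS with gray/black marking from 2:
2 gray
  1 gray
    5 gray
    5 black
  1 black
  4 gray
    4→1: 1 black — skip
    9 gray
      9→2: 2 is gray → back edge
Back edge closes the cycle 2 → 4 → 9 → 2; its vertices are {2, 4, 9}.

2, 4, 9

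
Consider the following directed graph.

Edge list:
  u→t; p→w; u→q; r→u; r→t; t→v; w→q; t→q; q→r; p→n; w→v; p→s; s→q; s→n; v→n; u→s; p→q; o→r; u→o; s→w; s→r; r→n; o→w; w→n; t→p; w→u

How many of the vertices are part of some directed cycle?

8

A vertex is on a directed cycle iff it belongs to a strongly connected component of size ≥ 2 (or has a self-loop).
The vertices on cycles are {o, p, q, r, s, t, u, w} — 8 in total.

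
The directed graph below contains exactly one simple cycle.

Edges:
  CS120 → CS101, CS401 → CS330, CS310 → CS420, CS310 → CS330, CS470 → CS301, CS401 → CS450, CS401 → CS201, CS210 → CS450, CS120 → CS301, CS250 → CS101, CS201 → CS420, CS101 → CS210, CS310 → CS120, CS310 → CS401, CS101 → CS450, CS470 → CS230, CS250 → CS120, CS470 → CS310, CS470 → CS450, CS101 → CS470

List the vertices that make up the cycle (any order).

CS101, CS120, CS310, CS470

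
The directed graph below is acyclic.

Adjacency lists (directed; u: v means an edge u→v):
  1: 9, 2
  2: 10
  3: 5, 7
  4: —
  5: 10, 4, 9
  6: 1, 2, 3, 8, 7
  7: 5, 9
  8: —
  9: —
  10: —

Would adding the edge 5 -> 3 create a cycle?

Adding 5→3 creates a cycle iff 3 can already reach 5.
Path from 3: 3 → 5.
So 3 → … → 5 → 3 is a cycle.

Yes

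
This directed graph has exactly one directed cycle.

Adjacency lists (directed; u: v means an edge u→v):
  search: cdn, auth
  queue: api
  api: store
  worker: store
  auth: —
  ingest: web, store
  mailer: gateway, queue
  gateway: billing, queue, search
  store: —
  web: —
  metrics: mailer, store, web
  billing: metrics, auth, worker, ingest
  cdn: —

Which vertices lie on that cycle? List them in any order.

mailer, billing, gateway, metrics

DFS with gray/black marking from gateway:
gateway gray
  billing gray
    metrics gray
      mailer gray
        mailer→gateway: gateway is gray → back edge
Back edge closes the cycle gateway → billing → metrics → mailer → gateway; its vertices are {mailer, billing, gateway, metrics}.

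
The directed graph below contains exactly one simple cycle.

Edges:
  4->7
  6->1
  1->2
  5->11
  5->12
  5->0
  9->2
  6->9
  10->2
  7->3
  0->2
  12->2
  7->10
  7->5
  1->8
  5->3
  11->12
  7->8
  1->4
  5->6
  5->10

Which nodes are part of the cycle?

DFS with gray/black marking from 7:
7 gray
  5 gray
    11 gray
      12 gray
        2 gray
        2 black
      12 black
    11 black
    6 gray
      1 gray
        1→2: 2 black — skip
        8 gray
        8 black
        4 gray
          4→7: 7 is gray → back edge
Back edge closes the cycle 7 → 5 → 6 → 1 → 4 → 7; its vertices are {1, 4, 5, 6, 7}.

1, 4, 5, 6, 7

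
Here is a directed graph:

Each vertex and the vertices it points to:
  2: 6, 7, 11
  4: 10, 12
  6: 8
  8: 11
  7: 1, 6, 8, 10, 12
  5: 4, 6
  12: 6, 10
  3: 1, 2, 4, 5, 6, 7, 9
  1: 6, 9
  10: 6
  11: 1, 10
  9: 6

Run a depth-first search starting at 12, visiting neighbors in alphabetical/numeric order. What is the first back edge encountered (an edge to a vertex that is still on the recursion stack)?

1->6

DFS from 12 (visiting neighbors in alphabetical/numeric order); mark gray on enter, black on exit:
12 gray
  6 gray
    8 gray
      11 gray
        1 gray
          1→6: 6 is gray → back edge
First back edge: 1 → 6.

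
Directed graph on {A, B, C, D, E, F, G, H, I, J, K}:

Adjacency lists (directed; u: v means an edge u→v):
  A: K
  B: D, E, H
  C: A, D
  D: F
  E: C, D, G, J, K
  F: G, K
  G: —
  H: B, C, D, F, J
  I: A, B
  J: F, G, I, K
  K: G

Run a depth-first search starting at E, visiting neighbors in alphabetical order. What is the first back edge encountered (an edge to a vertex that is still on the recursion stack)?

DFS from E (visiting neighbors in alphabetical order); mark gray on enter, black on exit:
E gray
  C gray
    A gray
      K gray
        G gray
        G black
      K black
    A black
    D gray
      F gray
        F→G: G black — skip
        F→K: K black — skip
      F black
    D black
  C black
  E→D: D black — skip
  E→G: G black — skip
  J gray
    J→F: F black — skip
    J→G: G black — skip
    I gray
      I→A: A black — skip
      B gray
        B→D: D black — skip
        B→E: E is gray → back edge
First back edge: B → E.

B->E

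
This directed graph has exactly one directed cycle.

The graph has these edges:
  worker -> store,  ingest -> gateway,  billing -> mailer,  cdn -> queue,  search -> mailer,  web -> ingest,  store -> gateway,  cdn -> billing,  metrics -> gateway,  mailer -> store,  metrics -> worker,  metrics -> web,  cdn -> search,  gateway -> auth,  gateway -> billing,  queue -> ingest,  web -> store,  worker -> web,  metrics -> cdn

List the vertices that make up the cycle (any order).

store, mailer, billing, gateway

DFS with gray/black marking from billing:
billing gray
  mailer gray
    store gray
      gateway gray
        gateway→billing: billing is gray → back edge
Back edge closes the cycle billing → mailer → store → gateway → billing; its vertices are {store, mailer, billing, gateway}.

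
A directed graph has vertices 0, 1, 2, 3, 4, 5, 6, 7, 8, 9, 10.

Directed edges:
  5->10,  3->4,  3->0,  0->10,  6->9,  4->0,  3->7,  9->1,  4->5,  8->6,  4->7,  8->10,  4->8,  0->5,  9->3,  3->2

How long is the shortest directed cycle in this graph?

5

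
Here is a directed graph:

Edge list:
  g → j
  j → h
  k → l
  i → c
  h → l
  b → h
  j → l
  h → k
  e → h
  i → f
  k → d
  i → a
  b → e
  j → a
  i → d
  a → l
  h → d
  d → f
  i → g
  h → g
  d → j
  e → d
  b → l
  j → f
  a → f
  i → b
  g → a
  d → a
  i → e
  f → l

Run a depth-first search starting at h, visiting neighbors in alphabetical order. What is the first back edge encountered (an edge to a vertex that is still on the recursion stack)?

DFS from h (visiting neighbors in alphabetical order); mark gray on enter, black on exit:
h gray
  d gray
    a gray
      f gray
        l gray
        l black
      f black
      a→l: l black — skip
    a black
    d→f: f black — skip
    j gray
      j→a: a black — skip
      j→f: f black — skip
      j→h: h is gray → back edge
First back edge: j → h.

j->h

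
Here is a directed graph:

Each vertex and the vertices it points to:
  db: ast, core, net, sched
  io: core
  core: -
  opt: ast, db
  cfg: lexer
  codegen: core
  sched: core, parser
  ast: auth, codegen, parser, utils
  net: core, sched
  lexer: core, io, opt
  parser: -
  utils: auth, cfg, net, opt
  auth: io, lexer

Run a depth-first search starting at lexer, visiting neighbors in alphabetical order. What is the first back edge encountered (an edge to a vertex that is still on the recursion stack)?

auth→lexer

DFS from lexer (visiting neighbors in alphabetical order); mark gray on enter, black on exit:
lexer gray
  core gray
  core black
  io gray
    io→core: core black — skip
  io black
  opt gray
    ast gray
      auth gray
        auth→io: io black — skip
        auth→lexer: lexer is gray → back edge
First back edge: auth → lexer.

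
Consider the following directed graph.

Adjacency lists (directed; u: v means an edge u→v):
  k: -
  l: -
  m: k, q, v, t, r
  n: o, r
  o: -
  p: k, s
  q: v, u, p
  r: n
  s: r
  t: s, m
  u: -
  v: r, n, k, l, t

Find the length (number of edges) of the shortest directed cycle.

For each vertex v, BFS finds the shortest path from v back to v.
The shortest such closed walk is m → t → m, length 2.

2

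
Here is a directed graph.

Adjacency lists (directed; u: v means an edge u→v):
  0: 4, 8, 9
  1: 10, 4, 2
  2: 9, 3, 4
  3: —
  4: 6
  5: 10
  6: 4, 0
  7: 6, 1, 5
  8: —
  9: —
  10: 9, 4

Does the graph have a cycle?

Yes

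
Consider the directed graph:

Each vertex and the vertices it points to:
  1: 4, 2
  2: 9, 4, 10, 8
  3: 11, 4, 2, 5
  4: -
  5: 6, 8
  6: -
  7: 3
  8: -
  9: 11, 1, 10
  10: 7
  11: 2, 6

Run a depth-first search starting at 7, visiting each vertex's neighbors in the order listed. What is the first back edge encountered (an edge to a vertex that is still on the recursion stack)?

9->11

DFS from 7 (visiting each vertex's neighbors in the order listed); mark gray on enter, black on exit:
7 gray
  3 gray
    11 gray
      2 gray
        9 gray
          9→11: 11 is gray → back edge
First back edge: 9 → 11.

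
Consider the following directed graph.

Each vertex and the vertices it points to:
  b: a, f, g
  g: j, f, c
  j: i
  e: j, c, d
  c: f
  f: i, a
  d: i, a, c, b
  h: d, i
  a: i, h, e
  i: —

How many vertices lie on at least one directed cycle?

A vertex is on a directed cycle iff it belongs to a strongly connected component of size ≥ 2 (or has a self-loop).
The vertices on cycles are {a, b, c, d, e, f, g, h} — 8 in total.

8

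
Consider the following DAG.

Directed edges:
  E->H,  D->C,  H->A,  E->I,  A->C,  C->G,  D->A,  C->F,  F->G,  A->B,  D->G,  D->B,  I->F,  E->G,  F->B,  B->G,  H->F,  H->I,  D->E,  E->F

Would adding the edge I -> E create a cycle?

Yes

Adding I→E creates a cycle iff E can already reach I.
Path from E: E → I.
So E → … → I → E is a cycle.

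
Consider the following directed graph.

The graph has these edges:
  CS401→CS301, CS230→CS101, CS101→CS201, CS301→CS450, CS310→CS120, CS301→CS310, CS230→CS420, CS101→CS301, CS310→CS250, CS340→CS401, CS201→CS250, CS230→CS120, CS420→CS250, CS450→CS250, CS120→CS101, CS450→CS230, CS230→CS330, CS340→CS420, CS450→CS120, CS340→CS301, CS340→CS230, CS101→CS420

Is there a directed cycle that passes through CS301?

Yes

CS301 is on a cycle iff CS301 can reach itself via ≥1 edge.
CS301 → CS310 → CS120 → CS101 → CS301 — yes.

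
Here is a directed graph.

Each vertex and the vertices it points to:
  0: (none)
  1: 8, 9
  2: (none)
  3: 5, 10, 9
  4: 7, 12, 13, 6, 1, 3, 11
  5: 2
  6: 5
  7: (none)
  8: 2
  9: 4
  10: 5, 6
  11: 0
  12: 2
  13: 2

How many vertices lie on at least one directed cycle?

4

A vertex is on a directed cycle iff it belongs to a strongly connected component of size ≥ 2 (or has a self-loop).
The vertices on cycles are {1, 3, 4, 9} — 4 in total.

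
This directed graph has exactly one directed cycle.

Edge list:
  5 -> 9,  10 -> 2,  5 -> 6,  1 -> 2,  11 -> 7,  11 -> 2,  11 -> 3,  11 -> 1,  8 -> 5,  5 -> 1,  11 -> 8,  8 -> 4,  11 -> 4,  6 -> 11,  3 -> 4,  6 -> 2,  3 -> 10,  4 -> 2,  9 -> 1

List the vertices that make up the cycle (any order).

DFS with gray/black marking from 11:
11 gray
  8 gray
    5 gray
      6 gray
        6→11: 11 is gray → back edge
Back edge closes the cycle 11 → 8 → 5 → 6 → 11; its vertices are {5, 6, 8, 11}.

5, 6, 8, 11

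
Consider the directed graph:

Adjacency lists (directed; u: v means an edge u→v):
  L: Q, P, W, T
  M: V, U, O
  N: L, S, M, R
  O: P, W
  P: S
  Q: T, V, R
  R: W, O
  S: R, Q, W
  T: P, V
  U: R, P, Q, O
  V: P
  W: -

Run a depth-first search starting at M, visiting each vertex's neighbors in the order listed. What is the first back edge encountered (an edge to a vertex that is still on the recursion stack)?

O->P

DFS from M (visiting each vertex's neighbors in the order listed); mark gray on enter, black on exit:
M gray
  V gray
    P gray
      S gray
        R gray
          W gray
          W black
          O gray
            O→P: P is gray → back edge
First back edge: O → P.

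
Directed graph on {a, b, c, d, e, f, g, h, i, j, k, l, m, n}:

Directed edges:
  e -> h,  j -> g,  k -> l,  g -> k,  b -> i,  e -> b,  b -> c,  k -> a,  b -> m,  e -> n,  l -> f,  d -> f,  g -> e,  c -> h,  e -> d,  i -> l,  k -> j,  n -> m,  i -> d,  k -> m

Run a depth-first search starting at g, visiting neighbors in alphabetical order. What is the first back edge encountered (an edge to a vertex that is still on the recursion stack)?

j->g

DFS from g (visiting neighbors in alphabetical order); mark gray on enter, black on exit:
g gray
  e gray
    b gray
      c gray
        h gray
        h black
      c black
      i gray
        d gray
          f gray
          f black
        d black
        l gray
          l→f: f black — skip
        l black
      i black
      m gray
      m black
    b black
    e→d: d black — skip
    e→h: h black — skip
    n gray
      n→m: m black — skip
    n black
  e black
  k gray
    a gray
    a black
    j gray
      j→g: g is gray → back edge
First back edge: j → g.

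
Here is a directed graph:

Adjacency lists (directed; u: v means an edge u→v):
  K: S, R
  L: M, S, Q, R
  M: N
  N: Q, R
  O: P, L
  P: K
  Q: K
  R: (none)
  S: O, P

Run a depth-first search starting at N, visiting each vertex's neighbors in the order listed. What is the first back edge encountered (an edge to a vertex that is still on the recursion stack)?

P→K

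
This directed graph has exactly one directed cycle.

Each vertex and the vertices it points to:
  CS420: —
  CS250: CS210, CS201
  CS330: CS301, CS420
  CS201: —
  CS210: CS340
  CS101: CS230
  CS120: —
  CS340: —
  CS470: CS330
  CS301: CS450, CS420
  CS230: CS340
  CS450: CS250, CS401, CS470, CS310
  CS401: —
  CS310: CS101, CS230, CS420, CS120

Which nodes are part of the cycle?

DFS with gray/black marking from CS450:
CS450 gray
  CS250 gray
    CS210 gray
      CS340 gray
      CS340 black
    CS210 black
    CS201 gray
    CS201 black
  CS250 black
  CS401 gray
  CS401 black
  CS470 gray
    CS330 gray
      CS301 gray
        CS301→CS450: CS450 is gray → back edge
Back edge closes the cycle CS450 → CS470 → CS330 → CS301 → CS450; its vertices are {CS301, CS330, CS450, CS470}.

CS301, CS330, CS450, CS470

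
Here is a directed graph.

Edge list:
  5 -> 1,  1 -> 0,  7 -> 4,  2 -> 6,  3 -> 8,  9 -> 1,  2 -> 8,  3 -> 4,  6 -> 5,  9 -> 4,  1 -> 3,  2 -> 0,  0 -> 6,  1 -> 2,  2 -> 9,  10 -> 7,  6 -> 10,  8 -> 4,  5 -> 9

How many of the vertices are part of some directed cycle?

A vertex is on a directed cycle iff it belongs to a strongly connected component of size ≥ 2 (or has a self-loop).
The vertices on cycles are {0, 1, 2, 5, 6, 9} — 6 in total.

6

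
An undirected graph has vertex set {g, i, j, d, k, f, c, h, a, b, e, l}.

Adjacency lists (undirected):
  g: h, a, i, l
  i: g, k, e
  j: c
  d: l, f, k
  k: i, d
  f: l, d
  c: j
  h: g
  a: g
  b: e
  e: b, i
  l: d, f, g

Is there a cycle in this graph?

DFS, tracking each vertex's parent; an edge to a visited non-parent vertex closes a cycle.
Start from d:
visit d (parent –)
  visit l (parent d)
    l–d: parent, skip
    visit f (parent l)
      f–l: parent, skip
      f–d: d visited and ≠ parent → cycle
Cycle: d – l – f – d.

Yes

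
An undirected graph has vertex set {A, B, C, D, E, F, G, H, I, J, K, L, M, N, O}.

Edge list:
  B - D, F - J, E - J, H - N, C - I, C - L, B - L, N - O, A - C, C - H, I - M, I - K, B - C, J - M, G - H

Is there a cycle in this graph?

Yes

DFS, tracking each vertex's parent; an edge to a visited non-parent vertex closes a cycle.
Start from K:
visit K (parent –)
  visit I (parent K)
    visit C (parent I)
      C–I: parent, skip
      visit B (parent C)
        visit L (parent B)
          L–C: C visited and ≠ parent → cycle
Cycle: C – B – L – C.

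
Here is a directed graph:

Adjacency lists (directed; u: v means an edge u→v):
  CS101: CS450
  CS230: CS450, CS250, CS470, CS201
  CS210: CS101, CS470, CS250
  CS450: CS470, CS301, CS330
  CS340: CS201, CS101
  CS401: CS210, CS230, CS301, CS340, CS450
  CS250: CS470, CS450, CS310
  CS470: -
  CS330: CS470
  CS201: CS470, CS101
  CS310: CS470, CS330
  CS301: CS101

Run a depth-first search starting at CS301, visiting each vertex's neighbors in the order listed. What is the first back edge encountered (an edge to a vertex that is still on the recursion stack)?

DFS from CS301 (visiting each vertex's neighbors in the order listed); mark gray on enter, black on exit:
CS301 gray
  CS101 gray
    CS450 gray
      CS470 gray
      CS470 black
      CS450→CS301: CS301 is gray → back edge
First back edge: CS450 → CS301.

CS450→CS301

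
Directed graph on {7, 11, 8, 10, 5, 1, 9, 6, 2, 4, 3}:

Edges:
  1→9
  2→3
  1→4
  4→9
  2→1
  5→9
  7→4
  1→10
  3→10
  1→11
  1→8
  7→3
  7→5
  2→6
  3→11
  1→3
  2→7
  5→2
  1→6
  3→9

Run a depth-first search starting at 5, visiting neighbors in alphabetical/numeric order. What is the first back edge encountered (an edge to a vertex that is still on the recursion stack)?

7→5

DFS from 5 (visiting neighbors in alphabetical/numeric order); mark gray on enter, black on exit:
5 gray
  2 gray
    1 gray
      3 gray
        9 gray
        9 black
        10 gray
        10 black
        11 gray
        11 black
      3 black
      4 gray
        4→9: 9 black — skip
      4 black
      6 gray
      6 black
      8 gray
      8 black
      1→9: 9 black — skip
      1→10: 10 black — skip
      1→11: 11 black — skip
    1 black
    2→3: 3 black — skip
    2→6: 6 black — skip
    7 gray
      7→3: 3 black — skip
      7→4: 4 black — skip
      7→5: 5 is gray → back edge
First back edge: 7 → 5.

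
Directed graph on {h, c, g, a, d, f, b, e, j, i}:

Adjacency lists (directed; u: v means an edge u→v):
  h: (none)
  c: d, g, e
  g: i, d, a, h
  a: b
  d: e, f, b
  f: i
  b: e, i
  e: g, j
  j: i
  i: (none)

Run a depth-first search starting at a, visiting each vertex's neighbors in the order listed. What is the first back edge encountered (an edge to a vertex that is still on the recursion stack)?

DFS from a (visiting each vertex's neighbors in the order listed); mark gray on enter, black on exit:
a gray
  b gray
    e gray
      g gray
        i gray
        i black
        d gray
          d→e: e is gray → back edge
First back edge: d → e.

d->e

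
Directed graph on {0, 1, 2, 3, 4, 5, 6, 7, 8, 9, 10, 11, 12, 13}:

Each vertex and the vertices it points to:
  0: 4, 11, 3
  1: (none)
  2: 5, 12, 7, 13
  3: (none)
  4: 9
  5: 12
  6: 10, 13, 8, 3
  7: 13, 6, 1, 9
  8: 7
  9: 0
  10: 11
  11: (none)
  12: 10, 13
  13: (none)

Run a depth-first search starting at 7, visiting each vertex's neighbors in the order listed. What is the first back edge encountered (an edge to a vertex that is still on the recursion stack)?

8→7

DFS from 7 (visiting each vertex's neighbors in the order listed); mark gray on enter, black on exit:
7 gray
  13 gray
  13 black
  6 gray
    10 gray
      11 gray
      11 black
    10 black
    6→13: 13 black — skip
    8 gray
      8→7: 7 is gray → back edge
First back edge: 8 → 7.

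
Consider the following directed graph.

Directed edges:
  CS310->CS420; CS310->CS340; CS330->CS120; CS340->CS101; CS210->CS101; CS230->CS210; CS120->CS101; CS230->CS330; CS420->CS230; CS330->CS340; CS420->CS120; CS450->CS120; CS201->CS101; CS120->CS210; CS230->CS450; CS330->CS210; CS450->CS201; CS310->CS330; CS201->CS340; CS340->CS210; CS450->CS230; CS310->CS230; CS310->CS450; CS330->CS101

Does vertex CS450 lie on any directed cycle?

Yes

CS450 is on a cycle iff CS450 can reach itself via ≥1 edge.
CS450 → CS230 → CS450 — yes.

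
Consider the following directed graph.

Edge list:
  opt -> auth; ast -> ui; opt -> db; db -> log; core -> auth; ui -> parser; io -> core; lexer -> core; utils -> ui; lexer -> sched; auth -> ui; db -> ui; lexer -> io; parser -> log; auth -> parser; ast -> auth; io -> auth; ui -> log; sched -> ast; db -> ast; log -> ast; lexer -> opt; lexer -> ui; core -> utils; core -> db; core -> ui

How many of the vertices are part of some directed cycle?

5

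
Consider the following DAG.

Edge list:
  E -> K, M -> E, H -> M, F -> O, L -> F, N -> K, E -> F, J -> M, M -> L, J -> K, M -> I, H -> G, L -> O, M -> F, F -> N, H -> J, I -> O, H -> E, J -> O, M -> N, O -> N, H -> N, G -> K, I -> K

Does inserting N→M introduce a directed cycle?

Adding N→M creates a cycle iff M can already reach N.
Path from M: M → N.
So M → … → N → M is a cycle.

Yes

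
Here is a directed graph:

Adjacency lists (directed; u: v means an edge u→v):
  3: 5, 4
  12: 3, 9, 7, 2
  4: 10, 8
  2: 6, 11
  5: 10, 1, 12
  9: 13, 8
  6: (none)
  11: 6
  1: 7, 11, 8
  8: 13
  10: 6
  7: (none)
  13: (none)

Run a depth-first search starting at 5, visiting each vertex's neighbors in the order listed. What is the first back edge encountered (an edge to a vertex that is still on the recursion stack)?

DFS from 5 (visiting each vertex's neighbors in the order listed); mark gray on enter, black on exit:
5 gray
  10 gray
    6 gray
    6 black
  10 black
  1 gray
    7 gray
    7 black
    11 gray
      11→6: 6 black — skip
    11 black
    8 gray
      13 gray
      13 black
    8 black
  1 black
  12 gray
    3 gray
      3→5: 5 is gray → back edge
First back edge: 3 → 5.

3→5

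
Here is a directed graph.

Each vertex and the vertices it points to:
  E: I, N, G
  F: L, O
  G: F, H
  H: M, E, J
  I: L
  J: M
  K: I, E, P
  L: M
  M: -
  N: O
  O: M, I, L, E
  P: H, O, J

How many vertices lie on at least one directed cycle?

6

A vertex is on a directed cycle iff it belongs to a strongly connected component of size ≥ 2 (or has a self-loop).
The vertices on cycles are {E, F, G, H, N, O} — 6 in total.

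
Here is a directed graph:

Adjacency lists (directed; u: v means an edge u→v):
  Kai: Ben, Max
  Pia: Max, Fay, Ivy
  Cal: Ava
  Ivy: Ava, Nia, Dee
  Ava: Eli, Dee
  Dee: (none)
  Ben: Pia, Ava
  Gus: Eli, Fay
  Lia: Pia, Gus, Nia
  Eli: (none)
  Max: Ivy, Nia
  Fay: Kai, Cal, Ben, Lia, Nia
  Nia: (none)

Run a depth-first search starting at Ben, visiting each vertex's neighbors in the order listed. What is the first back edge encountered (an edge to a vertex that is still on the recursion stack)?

Kai->Ben

DFS from Ben (visiting each vertex's neighbors in the order listed); mark gray on enter, black on exit:
Ben gray
  Pia gray
    Max gray
      Ivy gray
        Ava gray
          Eli gray
          Eli black
          Dee gray
          Dee black
        Ava black
        Nia gray
        Nia black
        Ivy→Dee: Dee black — skip
      Ivy black
      Max→Nia: Nia black — skip
    Max black
    Fay gray
      Kai gray
        Kai→Ben: Ben is gray → back edge
First back edge: Kai → Ben.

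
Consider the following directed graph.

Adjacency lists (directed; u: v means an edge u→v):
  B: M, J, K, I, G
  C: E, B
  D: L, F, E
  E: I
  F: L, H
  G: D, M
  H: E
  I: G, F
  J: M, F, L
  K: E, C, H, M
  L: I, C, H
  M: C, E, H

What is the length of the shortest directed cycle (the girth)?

3

For each vertex v, BFS finds the shortest path from v back to v.
The shortest such closed walk is B → M → C → B, length 3.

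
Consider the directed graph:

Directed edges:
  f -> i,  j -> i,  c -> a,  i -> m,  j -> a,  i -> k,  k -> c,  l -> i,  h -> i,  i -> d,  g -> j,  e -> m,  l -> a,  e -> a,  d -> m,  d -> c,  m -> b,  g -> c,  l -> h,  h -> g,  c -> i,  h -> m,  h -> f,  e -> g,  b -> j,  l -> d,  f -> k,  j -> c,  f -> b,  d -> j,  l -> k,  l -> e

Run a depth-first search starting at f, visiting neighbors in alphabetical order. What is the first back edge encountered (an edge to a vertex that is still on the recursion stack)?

d->c

DFS from f (visiting neighbors in alphabetical order); mark gray on enter, black on exit:
f gray
  b gray
    j gray
      a gray
      a black
      c gray
        c→a: a black — skip
        i gray
          d gray
            d→c: c is gray → back edge
First back edge: d → c.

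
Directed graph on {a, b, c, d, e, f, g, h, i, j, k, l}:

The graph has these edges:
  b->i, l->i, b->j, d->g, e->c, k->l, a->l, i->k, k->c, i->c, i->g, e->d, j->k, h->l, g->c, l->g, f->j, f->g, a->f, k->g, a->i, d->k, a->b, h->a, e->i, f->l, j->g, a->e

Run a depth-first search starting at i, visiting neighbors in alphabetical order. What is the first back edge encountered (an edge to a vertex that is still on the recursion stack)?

l->i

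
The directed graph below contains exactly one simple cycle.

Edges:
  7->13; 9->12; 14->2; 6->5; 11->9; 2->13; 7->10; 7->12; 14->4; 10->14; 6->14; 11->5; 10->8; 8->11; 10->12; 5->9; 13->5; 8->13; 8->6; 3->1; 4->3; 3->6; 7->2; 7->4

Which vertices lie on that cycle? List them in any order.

DFS with gray/black marking from 14:
14 gray
  2 gray
    13 gray
      5 gray
        9 gray
          12 gray
          12 black
        9 black
      5 black
    13 black
  2 black
  4 gray
    3 gray
      1 gray
      1 black
      6 gray
        6→5: 5 black — skip
        6→14: 14 is gray → back edge
Back edge closes the cycle 14 → 4 → 3 → 6 → 14; its vertices are {3, 4, 6, 14}.

3, 4, 6, 14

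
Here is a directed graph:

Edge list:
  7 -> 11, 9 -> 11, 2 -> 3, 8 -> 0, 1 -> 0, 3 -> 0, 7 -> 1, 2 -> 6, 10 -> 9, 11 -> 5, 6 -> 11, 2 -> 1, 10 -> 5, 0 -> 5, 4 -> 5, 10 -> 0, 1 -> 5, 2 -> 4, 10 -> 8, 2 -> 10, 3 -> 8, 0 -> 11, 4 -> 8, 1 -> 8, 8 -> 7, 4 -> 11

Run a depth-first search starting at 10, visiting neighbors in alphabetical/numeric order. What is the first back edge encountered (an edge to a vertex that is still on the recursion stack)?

1->8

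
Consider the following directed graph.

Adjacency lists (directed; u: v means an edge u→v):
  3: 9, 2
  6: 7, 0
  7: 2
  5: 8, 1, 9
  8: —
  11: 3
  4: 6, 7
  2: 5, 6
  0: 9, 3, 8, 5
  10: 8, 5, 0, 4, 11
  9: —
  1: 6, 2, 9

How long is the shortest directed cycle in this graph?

For each vertex v, BFS finds the shortest path from v back to v.
The shortest such closed walk is 6 → 7 → 2 → 6, length 3.

3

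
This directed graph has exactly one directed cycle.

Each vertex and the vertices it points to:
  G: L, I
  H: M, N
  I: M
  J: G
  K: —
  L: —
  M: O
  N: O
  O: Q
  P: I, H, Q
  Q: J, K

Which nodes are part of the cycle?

G, I, J, M, O, Q

DFS with gray/black marking from Q:
Q gray
  J gray
    G gray
      L gray
      L black
      I gray
        M gray
          O gray
            O→Q: Q is gray → back edge
Back edge closes the cycle Q → J → G → I → M → O → Q; its vertices are {G, I, J, M, O, Q}.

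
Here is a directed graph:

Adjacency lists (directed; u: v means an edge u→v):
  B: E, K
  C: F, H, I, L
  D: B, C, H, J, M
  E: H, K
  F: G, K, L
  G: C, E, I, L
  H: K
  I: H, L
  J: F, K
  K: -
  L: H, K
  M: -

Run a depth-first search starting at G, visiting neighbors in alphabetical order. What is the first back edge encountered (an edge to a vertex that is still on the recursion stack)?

DFS from G (visiting neighbors in alphabetical order); mark gray on enter, black on exit:
G gray
  C gray
    F gray
      F→G: G is gray → back edge
First back edge: F → G.

F→G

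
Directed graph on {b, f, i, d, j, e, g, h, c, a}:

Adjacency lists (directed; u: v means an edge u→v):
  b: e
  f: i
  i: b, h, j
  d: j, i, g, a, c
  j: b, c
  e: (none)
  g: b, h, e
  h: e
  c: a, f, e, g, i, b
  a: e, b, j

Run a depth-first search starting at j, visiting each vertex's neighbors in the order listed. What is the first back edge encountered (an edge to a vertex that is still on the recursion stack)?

a→j

DFS from j (visiting each vertex's neighbors in the order listed); mark gray on enter, black on exit:
j gray
  b gray
    e gray
    e black
  b black
  c gray
    a gray
      a→e: e black — skip
      a→b: b black — skip
      a→j: j is gray → back edge
First back edge: a → j.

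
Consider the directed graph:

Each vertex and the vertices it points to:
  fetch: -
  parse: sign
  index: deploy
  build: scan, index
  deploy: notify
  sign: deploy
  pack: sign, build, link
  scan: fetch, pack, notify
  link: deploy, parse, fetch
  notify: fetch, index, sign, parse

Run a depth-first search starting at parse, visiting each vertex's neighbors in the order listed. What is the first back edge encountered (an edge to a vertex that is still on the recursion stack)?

DFS from parse (visiting each vertex's neighbors in the order listed); mark gray on enter, black on exit:
parse gray
  sign gray
    deploy gray
      notify gray
        fetch gray
        fetch black
        index gray
          index→deploy: deploy is gray → back edge
First back edge: index → deploy.

index→deploy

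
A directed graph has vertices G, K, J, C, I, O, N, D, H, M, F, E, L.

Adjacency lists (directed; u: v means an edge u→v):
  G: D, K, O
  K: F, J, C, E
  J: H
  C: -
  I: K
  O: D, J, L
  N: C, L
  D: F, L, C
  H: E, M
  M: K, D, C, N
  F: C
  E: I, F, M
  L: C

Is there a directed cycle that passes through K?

K is on a cycle iff K can reach itself via ≥1 edge.
K → E → I → K — yes.

Yes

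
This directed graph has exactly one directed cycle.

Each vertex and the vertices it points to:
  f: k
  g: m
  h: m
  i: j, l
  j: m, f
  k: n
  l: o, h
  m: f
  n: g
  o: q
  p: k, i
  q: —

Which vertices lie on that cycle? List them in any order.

f, g, k, m, n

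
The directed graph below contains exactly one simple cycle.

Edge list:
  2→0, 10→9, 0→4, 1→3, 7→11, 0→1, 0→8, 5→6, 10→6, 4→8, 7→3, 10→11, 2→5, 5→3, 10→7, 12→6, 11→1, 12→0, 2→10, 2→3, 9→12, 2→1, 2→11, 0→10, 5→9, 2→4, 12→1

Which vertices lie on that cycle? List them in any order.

DFS with gray/black marking from 10:
10 gray
  11 gray
    1 gray
      3 gray
      3 black
    1 black
  11 black
  6 gray
  6 black
  9 gray
    12 gray
      12→6: 6 black — skip
      12→1: 1 black — skip
      0 gray
        8 gray
        8 black
        4 gray
          4→8: 8 black — skip
        4 black
        0→1: 1 black — skip
        0→10: 10 is gray → back edge
Back edge closes the cycle 10 → 9 → 12 → 0 → 10; its vertices are {0, 9, 10, 12}.

0, 9, 10, 12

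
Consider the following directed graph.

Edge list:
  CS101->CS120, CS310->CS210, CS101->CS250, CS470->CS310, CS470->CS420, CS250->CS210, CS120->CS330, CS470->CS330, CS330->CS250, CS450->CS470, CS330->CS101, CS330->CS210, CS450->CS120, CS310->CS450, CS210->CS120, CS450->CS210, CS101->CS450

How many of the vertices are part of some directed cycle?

8

A vertex is on a directed cycle iff it belongs to a strongly connected component of size ≥ 2 (or has a self-loop).
The vertices on cycles are {CS101, CS120, CS210, CS250, CS310, CS330, CS450, CS470} — 8 in total.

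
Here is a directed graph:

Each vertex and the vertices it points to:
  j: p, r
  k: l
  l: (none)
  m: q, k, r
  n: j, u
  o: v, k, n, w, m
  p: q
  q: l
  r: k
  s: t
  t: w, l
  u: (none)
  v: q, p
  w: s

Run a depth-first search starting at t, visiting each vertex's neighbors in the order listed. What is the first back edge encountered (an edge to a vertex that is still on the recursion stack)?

DFS from t (visiting each vertex's neighbors in the order listed); mark gray on enter, black on exit:
t gray
  w gray
    s gray
      s→t: t is gray → back edge
First back edge: s → t.

s→t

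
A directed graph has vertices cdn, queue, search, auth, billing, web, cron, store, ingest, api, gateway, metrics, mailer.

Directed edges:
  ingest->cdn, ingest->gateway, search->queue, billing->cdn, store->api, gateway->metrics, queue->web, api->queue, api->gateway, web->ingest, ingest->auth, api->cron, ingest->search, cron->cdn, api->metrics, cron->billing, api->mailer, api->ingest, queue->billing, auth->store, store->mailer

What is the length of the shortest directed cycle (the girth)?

4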